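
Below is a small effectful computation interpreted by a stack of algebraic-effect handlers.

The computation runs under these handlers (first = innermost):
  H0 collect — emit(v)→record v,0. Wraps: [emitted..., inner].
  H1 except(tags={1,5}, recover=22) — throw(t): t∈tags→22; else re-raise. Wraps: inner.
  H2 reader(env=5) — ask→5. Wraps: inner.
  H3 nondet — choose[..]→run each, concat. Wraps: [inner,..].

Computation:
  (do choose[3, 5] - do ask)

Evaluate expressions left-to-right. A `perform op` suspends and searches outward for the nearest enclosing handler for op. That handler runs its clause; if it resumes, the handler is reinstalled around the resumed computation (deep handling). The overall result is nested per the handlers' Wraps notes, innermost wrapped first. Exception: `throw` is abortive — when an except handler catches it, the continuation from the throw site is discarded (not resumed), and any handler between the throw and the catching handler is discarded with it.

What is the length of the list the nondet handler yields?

Answer: 2

Evaluation trace:
choose[3, 5] @ H3
  branch[0] choose=3:
    ask @ H2 ⇒ 5
    H0 returns [-2]
    H1 returns [-2]
    H2 returns [-2]
    H3 returns [[-2]]
  branch[1] choose=5:
    ask @ H2 ⇒ 5
    H0 returns [0]
    H1 returns [0]
    H2 returns [0]
    H3 returns [[0]]
= [[-2], [0]]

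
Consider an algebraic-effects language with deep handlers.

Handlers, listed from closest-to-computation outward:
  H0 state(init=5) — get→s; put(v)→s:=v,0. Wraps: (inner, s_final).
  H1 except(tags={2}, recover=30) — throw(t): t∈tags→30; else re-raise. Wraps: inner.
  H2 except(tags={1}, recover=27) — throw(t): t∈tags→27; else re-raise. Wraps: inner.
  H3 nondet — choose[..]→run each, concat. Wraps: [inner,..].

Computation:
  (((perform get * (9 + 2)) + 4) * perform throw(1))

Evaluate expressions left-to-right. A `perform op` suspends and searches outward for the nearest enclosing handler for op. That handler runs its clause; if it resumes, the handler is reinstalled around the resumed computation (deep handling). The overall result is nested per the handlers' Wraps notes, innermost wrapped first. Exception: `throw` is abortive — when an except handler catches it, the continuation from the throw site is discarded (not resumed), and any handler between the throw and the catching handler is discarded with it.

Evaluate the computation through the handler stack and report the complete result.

Evaluation trace:
get @ H0 ⇒ 5
throw(1) @ H1 re-raised
throw(1) @ H2 caught ⇒ 27
H3 returns [27]
= [27]

Answer: [27]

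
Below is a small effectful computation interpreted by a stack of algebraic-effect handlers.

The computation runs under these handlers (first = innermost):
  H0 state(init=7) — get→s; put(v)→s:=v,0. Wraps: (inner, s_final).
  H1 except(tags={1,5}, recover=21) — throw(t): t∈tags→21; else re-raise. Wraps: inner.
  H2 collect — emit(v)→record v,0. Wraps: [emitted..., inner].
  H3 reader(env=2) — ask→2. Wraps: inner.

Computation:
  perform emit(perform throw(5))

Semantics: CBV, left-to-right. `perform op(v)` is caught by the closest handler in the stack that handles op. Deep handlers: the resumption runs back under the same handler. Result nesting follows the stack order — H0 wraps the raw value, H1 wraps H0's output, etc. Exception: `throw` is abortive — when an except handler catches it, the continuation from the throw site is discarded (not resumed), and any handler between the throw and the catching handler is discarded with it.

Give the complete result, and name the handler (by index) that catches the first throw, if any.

Evaluation trace:
throw(5) @ H1 caught ⇒ 21
H2 returns [21]
H3 returns [21]
= [21]

Answer: [21] ; first throw caught by: H1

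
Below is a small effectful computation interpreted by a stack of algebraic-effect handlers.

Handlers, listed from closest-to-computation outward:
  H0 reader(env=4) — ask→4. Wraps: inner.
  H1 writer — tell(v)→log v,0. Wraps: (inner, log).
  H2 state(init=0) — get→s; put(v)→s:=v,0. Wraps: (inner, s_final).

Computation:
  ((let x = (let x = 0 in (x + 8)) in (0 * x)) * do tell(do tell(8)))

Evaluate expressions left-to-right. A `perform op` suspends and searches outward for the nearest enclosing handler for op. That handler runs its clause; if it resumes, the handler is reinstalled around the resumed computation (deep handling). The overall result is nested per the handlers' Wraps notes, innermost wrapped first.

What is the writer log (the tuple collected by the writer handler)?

Evaluation trace:
tell(8) @ H1 ⇒ log+=8
tell(0) @ H1 ⇒ log+=0
H0 returns 0
H1 returns (0, (8, 0))
H2 returns ((0, (8, 0)), 0)
= ((0, (8, 0)), 0)

Answer: (8, 0)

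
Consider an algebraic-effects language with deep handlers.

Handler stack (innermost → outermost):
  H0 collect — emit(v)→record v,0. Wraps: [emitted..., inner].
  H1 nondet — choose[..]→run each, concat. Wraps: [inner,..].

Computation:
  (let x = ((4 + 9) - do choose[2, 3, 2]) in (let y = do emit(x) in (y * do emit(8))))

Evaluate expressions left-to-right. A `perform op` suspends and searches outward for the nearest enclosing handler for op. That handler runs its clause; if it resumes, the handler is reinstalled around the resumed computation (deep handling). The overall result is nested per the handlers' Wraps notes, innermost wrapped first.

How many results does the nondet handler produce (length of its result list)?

Answer: 3

Step-by-step:
choose[2, 3, 2] @ H1
  branch[0] choose=2:
    emit(11) @ H0 ⇒ out+=11
    emit(8) @ H0 ⇒ out+=8
    H0 returns [11, 8, 0]
    H1 returns [[11, 8, 0]]
  branch[1] choose=3:
    emit(10) @ H0 ⇒ out+=10
    emit(8) @ H0 ⇒ out+=8
    H0 returns [10, 8, 0]
    H1 returns [[10, 8, 0]]
  branch[2] choose=2:
    emit(11) @ H0 ⇒ out+=11
    emit(8) @ H0 ⇒ out+=8
    H0 returns [11, 8, 0]
    H1 returns [[11, 8, 0]]
= [[11, 8, 0], [10, 8, 0], [11, 8, 0]]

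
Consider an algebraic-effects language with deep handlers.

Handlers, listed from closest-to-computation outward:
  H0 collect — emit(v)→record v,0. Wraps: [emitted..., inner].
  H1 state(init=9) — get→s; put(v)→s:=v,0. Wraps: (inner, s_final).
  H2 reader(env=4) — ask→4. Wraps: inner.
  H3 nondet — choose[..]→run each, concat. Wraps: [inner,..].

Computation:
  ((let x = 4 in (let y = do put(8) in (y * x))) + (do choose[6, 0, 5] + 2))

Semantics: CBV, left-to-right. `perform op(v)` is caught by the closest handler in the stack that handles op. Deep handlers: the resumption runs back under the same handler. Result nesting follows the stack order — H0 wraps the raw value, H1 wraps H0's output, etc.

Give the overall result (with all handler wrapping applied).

Answer: [([8], 8), ([2], 8), ([7], 8)]

Working:
put(8) @ H1 ⇒ s:=8
choose[6, 0, 5] @ H3
  branch[0] choose=6:
    H0 returns [8]
    H1 returns ([8], 8)
    H2 returns ([8], 8)
    H3 returns [([8], 8)]
  branch[1] choose=0:
    H0 returns [2]
    H1 returns ([2], 8)
    H2 returns ([2], 8)
    H3 returns [([2], 8)]
  branch[2] choose=5:
    H0 returns [7]
    H1 returns ([7], 8)
    H2 returns ([7], 8)
    H3 returns [([7], 8)]
= [([8], 8), ([2], 8), ([7], 8)]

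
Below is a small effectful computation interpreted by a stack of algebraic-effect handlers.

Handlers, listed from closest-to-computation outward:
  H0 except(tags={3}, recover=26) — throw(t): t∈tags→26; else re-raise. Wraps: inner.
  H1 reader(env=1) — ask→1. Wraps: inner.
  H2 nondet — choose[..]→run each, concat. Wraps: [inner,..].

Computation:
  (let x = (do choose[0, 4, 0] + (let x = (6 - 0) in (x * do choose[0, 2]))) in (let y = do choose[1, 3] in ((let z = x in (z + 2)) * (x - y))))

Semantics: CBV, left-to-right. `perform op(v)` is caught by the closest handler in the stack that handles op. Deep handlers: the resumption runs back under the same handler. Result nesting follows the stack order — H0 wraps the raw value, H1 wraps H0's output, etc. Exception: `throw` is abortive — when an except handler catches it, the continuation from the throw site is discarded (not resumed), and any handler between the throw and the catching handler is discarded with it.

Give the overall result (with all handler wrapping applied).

Answer: [-2, -6, 154, 126, 18, 6, 270, 234, -2, -6, 154, 126]

Step-by-step:
choose[0, 4, 0] @ H2
  branch[0] choose=0:
    choose[0, 2] @ H2
      branch[0] choose=0:
        choose[1, 3] @ H2
          branch[0] choose=1:
            H0 returns -2
            H1 returns -2
            H2 returns [-2]
          branch[1] choose=3:
            H0 returns -6
            H1 returns -6
            H2 returns [-6]
      branch[1] choose=2:
        choose[1, 3] @ H2
          branch[0] choose=1:
            H0 returns 154
            H1 returns 154
            H2 returns [154]
          branch[1] choose=3:
            H0 returns 126
            H1 returns 126
            H2 returns [126]
  branch[1] choose=4:
    choose[0, 2] @ H2
      branch[0] choose=0:
        choose[1, 3] @ H2
          branch[0] choose=1:
            H0 returns 18
            H1 returns 18
            H2 returns [18]
          branch[1] choose=3:
            H0 returns 6
            H1 returns 6
            H2 returns [6]
      branch[1] choose=2:
        choose[1, 3] @ H2
          branch[0] choose=1:
            H0 returns 270
            H1 returns 270
            H2 returns [270]
          branch[1] choose=3:
            H0 returns 234
            H1 returns 234
            H2 returns [234]
  branch[2] choose=0:
    choose[0, 2] @ H2
      branch[0] choose=0:
        choose[1, 3] @ H2
          branch[0] choose=1:
            H0 returns -2
            H1 returns -2
            H2 returns [-2]
          branch[1] choose=3:
            H0 returns -6
            H1 returns -6
            H2 returns [-6]
      branch[1] choose=2:
        choose[1, 3] @ H2
          branch[0] choose=1:
            H0 returns 154
            H1 returns 154
            H2 returns [154]
          branch[1] choose=3:
            H0 returns 126
            H1 returns 126
            H2 returns [126]
= [-2, -6, 154, 126, 18, 6, 270, 234, -2, -6, 154, 126]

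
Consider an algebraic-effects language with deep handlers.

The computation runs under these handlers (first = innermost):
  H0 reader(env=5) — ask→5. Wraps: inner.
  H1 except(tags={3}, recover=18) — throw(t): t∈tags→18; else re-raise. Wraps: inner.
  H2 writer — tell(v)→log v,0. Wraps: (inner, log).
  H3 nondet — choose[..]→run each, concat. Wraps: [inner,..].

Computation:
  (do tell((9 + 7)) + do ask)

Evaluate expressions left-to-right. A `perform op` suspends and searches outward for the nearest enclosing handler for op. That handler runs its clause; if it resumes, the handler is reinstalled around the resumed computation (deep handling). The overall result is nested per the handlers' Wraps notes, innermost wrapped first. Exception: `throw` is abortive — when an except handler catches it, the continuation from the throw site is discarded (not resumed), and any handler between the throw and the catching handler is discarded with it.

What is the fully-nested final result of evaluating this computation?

Answer: [(5, (16))]

Working:
tell(16) @ H2 ⇒ log+=16
ask @ H0 ⇒ 5
H0 returns 5
H1 returns 5
H2 returns (5, (16))
H3 returns [(5, (16))]
= [(5, (16))]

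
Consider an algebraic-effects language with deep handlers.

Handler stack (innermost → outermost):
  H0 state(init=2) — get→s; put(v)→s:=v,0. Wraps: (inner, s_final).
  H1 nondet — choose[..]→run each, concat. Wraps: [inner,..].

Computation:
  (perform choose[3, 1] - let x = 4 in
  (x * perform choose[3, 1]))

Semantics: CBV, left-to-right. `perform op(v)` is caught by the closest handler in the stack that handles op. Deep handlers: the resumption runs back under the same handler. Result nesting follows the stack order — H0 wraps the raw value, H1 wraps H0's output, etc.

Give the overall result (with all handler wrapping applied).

Answer: [(-9, 2), (-1, 2), (-11, 2), (-3, 2)]

Evaluation trace:
choose[3, 1] @ H1
  branch[0] choose=3:
    choose[3, 1] @ H1
      branch[0] choose=3:
        H0 returns (-9, 2)
        H1 returns [(-9, 2)]
      branch[1] choose=1:
        H0 returns (-1, 2)
        H1 returns [(-1, 2)]
  branch[1] choose=1:
    choose[3, 1] @ H1
      branch[0] choose=3:
        H0 returns (-11, 2)
        H1 returns [(-11, 2)]
      branch[1] choose=1:
        H0 returns (-3, 2)
        H1 returns [(-3, 2)]
= [(-9, 2), (-1, 2), (-11, 2), (-3, 2)]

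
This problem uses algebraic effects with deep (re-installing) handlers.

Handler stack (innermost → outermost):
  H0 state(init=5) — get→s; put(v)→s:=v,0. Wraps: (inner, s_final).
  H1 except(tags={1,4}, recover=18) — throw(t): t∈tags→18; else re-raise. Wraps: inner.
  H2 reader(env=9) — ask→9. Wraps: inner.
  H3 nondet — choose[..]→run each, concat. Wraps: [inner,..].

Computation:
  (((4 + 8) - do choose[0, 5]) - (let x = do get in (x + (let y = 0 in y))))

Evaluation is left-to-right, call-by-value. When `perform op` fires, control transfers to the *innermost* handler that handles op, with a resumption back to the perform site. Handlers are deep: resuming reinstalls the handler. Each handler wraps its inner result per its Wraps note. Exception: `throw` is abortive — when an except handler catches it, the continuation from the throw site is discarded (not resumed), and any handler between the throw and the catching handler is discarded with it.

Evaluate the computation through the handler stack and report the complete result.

Answer: [(7, 5), (2, 5)]

Working:
choose[0, 5] @ H3
  branch[0] choose=0:
    get @ H0 ⇒ 5
    H0 returns (7, 5)
    H1 returns (7, 5)
    H2 returns (7, 5)
    H3 returns [(7, 5)]
  branch[1] choose=5:
    get @ H0 ⇒ 5
    H0 returns (2, 5)
    H1 returns (2, 5)
    H2 returns (2, 5)
    H3 returns [(2, 5)]
= [(7, 5), (2, 5)]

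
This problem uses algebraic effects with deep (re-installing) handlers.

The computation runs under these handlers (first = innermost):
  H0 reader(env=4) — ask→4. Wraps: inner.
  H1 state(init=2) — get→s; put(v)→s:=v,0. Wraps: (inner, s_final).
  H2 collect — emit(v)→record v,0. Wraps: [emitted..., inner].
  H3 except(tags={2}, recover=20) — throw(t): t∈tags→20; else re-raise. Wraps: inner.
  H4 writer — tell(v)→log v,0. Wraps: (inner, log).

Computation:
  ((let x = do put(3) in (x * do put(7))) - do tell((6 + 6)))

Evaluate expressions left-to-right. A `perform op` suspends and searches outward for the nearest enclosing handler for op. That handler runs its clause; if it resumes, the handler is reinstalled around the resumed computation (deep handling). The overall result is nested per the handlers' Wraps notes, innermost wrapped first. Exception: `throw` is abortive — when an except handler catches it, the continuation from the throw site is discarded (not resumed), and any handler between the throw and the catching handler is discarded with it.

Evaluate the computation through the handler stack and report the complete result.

Step-by-step:
put(3) @ H1 ⇒ s:=3
put(7) @ H1 ⇒ s:=7
tell(12) @ H4 ⇒ log+=12
H0 returns 0
H1 returns (0, 7)
H2 returns [(0, 7)]
H3 returns [(0, 7)]
H4 returns ([(0, 7)], (12))
= ([(0, 7)], (12))

Answer: ([(0, 7)], (12))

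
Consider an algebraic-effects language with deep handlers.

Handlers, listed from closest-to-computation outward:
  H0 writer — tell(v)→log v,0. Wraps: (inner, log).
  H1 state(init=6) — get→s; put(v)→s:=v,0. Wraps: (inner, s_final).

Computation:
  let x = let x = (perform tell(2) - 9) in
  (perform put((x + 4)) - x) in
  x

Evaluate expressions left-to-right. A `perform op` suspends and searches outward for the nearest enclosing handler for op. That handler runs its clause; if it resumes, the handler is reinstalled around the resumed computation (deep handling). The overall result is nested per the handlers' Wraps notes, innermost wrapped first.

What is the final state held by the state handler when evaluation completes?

Evaluation trace:
tell(2) @ H0 ⇒ log+=2
put(-5) @ H1 ⇒ s:=-5
H0 returns (9, (2))
H1 returns ((9, (2)), -5)
= ((9, (2)), -5)

Answer: -5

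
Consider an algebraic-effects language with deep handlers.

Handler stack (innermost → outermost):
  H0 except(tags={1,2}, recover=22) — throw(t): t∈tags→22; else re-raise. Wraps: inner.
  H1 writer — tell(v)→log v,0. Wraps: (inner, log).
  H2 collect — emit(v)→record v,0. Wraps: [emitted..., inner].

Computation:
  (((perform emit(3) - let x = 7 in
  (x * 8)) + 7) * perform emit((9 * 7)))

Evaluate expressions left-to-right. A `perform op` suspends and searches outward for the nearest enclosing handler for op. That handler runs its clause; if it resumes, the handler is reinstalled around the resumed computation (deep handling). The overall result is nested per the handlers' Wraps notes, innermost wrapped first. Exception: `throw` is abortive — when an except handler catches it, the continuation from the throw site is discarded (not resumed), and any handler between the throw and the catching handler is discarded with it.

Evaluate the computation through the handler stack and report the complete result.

Working:
emit(3) @ H2 ⇒ out+=3
emit(63) @ H2 ⇒ out+=63
H0 returns 0
H1 returns (0, ())
H2 returns [3, 63, (0, ())]
= [3, 63, (0, ())]

Answer: [3, 63, (0, ())]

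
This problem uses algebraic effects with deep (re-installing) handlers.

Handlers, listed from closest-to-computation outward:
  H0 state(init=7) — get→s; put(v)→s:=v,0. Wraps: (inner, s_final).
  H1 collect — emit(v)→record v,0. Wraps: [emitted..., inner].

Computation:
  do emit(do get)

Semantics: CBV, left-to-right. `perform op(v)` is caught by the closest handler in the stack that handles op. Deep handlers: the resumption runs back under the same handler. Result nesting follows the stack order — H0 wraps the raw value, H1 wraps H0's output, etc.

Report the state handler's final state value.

Answer: 7

Step-by-step:
get @ H0 ⇒ 7
emit(7) @ H1 ⇒ out+=7
H0 returns (0, 7)
H1 returns [7, (0, 7)]
= [7, (0, 7)]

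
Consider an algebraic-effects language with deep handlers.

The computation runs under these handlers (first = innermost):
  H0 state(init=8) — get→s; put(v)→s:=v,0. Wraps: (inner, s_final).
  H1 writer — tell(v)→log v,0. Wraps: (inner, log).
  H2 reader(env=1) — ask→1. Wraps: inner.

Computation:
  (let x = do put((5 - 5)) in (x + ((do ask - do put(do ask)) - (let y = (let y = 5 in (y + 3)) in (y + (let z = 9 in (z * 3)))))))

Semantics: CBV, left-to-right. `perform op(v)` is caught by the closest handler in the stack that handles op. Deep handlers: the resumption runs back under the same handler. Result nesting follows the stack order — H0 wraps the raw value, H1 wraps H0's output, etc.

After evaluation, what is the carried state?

Evaluation trace:
put(0) @ H0 ⇒ s:=0
ask @ H2 ⇒ 1
ask @ H2 ⇒ 1
put(1) @ H0 ⇒ s:=1
H0 returns (-34, 1)
H1 returns ((-34, 1), ())
H2 returns ((-34, 1), ())
= ((-34, 1), ())

Answer: 1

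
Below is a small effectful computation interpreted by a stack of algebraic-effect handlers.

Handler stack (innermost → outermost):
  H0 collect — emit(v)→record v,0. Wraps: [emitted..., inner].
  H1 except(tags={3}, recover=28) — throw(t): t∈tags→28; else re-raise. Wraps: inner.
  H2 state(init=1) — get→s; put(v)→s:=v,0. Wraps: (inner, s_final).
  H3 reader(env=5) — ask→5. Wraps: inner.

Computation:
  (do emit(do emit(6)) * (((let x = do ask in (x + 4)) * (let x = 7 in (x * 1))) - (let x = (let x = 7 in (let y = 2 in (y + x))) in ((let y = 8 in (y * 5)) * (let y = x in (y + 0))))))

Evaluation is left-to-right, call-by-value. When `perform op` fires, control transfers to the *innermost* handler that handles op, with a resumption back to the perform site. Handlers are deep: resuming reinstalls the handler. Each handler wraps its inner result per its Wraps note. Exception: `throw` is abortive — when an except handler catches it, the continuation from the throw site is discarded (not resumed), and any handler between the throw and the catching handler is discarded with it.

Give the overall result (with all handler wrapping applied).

Answer: ([6, 0, 0], 1)

Step-by-step:
emit(6) @ H0 ⇒ out+=6
emit(0) @ H0 ⇒ out+=0
ask @ H3 ⇒ 5
H0 returns [6, 0, 0]
H1 returns [6, 0, 0]
H2 returns ([6, 0, 0], 1)
H3 returns ([6, 0, 0], 1)
= ([6, 0, 0], 1)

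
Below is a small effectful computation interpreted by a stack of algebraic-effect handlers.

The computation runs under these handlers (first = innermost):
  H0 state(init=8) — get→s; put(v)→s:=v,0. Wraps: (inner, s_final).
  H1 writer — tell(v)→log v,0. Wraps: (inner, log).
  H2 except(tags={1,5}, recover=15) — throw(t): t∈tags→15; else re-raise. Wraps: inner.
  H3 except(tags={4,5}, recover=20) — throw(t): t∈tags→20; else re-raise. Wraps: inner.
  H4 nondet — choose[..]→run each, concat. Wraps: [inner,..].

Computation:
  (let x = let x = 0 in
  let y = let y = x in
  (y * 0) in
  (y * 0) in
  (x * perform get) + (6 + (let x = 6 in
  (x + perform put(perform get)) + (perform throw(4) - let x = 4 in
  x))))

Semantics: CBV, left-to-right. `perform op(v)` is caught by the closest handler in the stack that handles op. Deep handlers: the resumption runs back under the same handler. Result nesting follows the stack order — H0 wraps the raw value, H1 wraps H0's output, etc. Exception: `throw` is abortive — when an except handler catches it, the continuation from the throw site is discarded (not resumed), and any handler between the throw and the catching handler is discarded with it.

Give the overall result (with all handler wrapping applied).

Step-by-step:
get @ H0 ⇒ 8
get @ H0 ⇒ 8
put(8) @ H0 ⇒ s:=8
throw(4) @ H2 re-raised
throw(4) @ H3 caught ⇒ 20
H4 returns [20]
= [20]

Answer: [20]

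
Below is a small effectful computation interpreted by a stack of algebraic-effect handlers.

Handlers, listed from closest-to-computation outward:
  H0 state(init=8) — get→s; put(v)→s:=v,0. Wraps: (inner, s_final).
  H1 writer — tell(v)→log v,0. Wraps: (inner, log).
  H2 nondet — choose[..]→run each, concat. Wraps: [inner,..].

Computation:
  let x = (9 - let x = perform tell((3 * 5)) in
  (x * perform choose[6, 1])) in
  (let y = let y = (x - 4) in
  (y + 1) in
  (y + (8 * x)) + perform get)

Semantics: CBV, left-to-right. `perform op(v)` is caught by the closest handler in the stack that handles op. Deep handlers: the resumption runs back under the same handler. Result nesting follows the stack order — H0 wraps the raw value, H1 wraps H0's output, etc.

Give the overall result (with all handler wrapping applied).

Answer: [((86, 8), (15)), ((86, 8), (15))]

Working:
tell(15) @ H1 ⇒ log+=15
choose[6, 1] @ H2
  branch[0] choose=6:
    get @ H0 ⇒ 8
    H0 returns (86, 8)
    H1 returns ((86, 8), (15))
    H2 returns [((86, 8), (15))]
  branch[1] choose=1:
    get @ H0 ⇒ 8
    H0 returns (86, 8)
    H1 returns ((86, 8), (15))
    H2 returns [((86, 8), (15))]
= [((86, 8), (15)), ((86, 8), (15))]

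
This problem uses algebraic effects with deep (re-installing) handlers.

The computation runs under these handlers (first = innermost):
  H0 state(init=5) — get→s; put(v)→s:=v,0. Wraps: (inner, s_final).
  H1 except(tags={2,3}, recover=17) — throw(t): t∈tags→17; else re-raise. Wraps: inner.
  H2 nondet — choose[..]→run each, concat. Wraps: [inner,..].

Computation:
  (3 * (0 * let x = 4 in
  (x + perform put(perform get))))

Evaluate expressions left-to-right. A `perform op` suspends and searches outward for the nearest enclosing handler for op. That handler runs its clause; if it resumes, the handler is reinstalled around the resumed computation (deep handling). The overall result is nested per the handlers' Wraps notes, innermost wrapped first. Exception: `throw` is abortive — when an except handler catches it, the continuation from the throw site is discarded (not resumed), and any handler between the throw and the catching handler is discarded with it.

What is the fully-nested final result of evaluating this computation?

Step-by-step:
get @ H0 ⇒ 5
put(5) @ H0 ⇒ s:=5
H0 returns (0, 5)
H1 returns (0, 5)
H2 returns [(0, 5)]
= [(0, 5)]

Answer: [(0, 5)]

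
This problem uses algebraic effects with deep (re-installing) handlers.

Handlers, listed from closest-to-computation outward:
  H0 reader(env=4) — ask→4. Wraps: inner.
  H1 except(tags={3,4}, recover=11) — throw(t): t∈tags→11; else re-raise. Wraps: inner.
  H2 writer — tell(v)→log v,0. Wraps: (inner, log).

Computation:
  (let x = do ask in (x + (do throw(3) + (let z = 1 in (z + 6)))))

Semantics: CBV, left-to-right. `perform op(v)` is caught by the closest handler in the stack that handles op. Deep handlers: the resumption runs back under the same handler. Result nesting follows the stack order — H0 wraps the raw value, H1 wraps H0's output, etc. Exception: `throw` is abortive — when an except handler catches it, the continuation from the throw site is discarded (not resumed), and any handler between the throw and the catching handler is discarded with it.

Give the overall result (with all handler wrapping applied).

Answer: (11, ())

Working:
ask @ H0 ⇒ 4
throw(3) @ H1 caught ⇒ 11
H2 returns (11, ())
= (11, ())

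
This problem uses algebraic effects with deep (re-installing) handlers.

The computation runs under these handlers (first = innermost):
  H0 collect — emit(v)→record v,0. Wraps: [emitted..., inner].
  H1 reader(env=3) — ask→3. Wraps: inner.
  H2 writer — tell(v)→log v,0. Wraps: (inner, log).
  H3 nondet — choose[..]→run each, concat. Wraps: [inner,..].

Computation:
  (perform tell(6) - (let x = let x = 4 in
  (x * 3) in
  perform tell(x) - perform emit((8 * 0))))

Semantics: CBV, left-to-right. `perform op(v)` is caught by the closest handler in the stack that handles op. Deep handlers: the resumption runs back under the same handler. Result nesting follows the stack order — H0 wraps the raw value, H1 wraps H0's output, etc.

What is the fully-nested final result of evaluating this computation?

Answer: [([0, 0], (6, 12))]

Step-by-step:
tell(6) @ H2 ⇒ log+=6
tell(12) @ H2 ⇒ log+=12
emit(0) @ H0 ⇒ out+=0
H0 returns [0, 0]
H1 returns [0, 0]
H2 returns ([0, 0], (6, 12))
H3 returns [([0, 0], (6, 12))]
= [([0, 0], (6, 12))]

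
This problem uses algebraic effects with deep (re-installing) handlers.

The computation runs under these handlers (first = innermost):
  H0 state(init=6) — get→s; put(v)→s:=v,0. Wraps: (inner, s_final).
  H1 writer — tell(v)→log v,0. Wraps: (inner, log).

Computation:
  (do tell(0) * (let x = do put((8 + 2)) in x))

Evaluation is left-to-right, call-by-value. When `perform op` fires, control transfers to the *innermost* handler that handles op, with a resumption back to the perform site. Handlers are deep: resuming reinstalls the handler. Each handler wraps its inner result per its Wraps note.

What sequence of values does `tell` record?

Working:
tell(0) @ H1 ⇒ log+=0
put(10) @ H0 ⇒ s:=10
H0 returns (0, 10)
H1 returns ((0, 10), (0))
= ((0, 10), (0))

Answer: (0)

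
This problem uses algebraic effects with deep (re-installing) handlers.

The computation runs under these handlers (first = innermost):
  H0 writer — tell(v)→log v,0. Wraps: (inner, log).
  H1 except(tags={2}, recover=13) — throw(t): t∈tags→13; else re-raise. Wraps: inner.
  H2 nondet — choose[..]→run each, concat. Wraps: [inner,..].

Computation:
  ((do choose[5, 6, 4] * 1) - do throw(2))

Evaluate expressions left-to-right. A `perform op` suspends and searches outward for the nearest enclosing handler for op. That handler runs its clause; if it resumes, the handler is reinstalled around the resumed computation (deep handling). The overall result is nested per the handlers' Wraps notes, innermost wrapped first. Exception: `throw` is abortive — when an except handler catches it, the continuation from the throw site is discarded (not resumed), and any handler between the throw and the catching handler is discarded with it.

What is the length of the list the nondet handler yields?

Working:
choose[5, 6, 4] @ H2
  branch[0] choose=5:
    throw(2) @ H1 caught ⇒ 13
    H2 returns [13]
  branch[1] choose=6:
    throw(2) @ H1 caught ⇒ 13
    H2 returns [13]
  branch[2] choose=4:
    throw(2) @ H1 caught ⇒ 13
    H2 returns [13]
= [13, 13, 13]

Answer: 3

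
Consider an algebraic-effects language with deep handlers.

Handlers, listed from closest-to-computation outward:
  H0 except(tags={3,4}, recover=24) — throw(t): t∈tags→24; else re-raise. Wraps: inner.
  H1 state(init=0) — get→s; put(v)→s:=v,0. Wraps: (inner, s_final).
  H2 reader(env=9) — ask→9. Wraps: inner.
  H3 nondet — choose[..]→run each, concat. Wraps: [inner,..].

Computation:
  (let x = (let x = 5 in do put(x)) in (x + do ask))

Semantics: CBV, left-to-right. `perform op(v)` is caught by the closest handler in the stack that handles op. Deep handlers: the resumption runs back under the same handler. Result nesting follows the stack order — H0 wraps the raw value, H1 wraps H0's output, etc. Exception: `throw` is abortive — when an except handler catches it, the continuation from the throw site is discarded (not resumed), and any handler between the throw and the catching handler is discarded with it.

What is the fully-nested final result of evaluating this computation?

Evaluation trace:
put(5) @ H1 ⇒ s:=5
ask @ H2 ⇒ 9
H0 returns 9
H1 returns (9, 5)
H2 returns (9, 5)
H3 returns [(9, 5)]
= [(9, 5)]

Answer: [(9, 5)]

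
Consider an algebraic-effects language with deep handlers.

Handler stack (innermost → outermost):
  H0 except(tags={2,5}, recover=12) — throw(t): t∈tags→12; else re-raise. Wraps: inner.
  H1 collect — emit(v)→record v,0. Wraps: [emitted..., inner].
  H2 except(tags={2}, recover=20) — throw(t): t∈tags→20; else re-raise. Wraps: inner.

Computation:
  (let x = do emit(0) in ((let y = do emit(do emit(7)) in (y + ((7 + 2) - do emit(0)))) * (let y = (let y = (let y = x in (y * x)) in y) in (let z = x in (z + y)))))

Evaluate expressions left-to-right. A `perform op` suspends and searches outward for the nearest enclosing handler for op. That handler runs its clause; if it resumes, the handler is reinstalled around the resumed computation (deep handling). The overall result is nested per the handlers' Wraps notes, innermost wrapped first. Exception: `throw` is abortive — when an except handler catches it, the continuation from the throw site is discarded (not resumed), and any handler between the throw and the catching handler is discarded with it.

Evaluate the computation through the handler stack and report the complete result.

Answer: [0, 7, 0, 0, 0]

Step-by-step:
emit(0) @ H1 ⇒ out+=0
emit(7) @ H1 ⇒ out+=7
emit(0) @ H1 ⇒ out+=0
emit(0) @ H1 ⇒ out+=0
H0 returns 0
H1 returns [0, 7, 0, 0, 0]
H2 returns [0, 7, 0, 0, 0]
= [0, 7, 0, 0, 0]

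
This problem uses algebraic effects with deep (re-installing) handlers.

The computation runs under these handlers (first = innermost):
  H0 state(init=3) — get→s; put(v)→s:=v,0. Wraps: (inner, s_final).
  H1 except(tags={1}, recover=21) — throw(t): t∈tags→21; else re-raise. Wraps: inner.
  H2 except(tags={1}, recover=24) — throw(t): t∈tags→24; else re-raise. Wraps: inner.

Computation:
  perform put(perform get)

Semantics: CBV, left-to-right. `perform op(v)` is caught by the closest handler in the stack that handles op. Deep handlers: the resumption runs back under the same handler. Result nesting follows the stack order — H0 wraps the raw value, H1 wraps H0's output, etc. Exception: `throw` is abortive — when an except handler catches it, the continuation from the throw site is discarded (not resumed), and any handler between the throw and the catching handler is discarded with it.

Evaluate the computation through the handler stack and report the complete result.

Step-by-step:
get @ H0 ⇒ 3
put(3) @ H0 ⇒ s:=3
H0 returns (0, 3)
H1 returns (0, 3)
H2 returns (0, 3)
= (0, 3)

Answer: (0, 3)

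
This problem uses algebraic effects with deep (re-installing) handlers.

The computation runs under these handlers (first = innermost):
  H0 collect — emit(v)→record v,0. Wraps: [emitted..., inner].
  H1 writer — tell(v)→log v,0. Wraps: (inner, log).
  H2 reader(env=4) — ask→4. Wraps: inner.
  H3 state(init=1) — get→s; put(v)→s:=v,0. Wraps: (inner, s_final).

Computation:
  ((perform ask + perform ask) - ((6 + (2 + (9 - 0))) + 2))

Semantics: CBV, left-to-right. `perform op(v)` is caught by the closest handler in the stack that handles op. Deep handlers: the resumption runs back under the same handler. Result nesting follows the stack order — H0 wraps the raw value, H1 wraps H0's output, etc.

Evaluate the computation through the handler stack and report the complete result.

Working:
ask @ H2 ⇒ 4
ask @ H2 ⇒ 4
H0 returns [-11]
H1 returns ([-11], ())
H2 returns ([-11], ())
H3 returns (([-11], ()), 1)
= (([-11], ()), 1)

Answer: (([-11], ()), 1)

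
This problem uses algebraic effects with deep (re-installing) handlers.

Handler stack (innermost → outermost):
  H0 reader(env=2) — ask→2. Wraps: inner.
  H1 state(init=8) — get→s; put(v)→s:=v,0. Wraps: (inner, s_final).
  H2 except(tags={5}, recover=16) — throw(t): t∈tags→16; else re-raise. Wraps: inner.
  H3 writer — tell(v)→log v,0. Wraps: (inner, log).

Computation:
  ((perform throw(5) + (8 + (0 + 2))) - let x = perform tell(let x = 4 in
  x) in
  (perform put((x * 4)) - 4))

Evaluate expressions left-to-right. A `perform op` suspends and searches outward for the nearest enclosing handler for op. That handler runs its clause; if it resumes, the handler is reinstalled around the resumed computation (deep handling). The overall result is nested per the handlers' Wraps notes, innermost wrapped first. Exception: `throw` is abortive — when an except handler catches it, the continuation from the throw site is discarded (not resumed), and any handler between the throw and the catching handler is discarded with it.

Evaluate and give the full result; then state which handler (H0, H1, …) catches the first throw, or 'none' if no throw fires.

Working:
throw(5) @ H2 caught ⇒ 16
H3 returns (16, ())
= (16, ())

Answer: (16, ()) ; first throw caught by: H2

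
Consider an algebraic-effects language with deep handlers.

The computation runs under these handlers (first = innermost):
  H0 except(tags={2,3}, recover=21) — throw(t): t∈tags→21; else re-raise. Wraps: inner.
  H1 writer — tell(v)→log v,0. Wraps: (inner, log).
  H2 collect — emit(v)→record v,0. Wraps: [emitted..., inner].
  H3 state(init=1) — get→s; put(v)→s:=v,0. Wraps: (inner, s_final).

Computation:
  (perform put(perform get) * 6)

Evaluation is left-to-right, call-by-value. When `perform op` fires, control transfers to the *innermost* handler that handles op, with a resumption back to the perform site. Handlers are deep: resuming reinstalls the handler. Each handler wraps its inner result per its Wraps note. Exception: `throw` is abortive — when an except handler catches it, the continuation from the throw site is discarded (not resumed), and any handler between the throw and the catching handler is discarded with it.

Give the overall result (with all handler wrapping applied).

Working:
get @ H3 ⇒ 1
put(1) @ H3 ⇒ s:=1
H0 returns 0
H1 returns (0, ())
H2 returns [(0, ())]
H3 returns ([(0, ())], 1)
= ([(0, ())], 1)

Answer: ([(0, ())], 1)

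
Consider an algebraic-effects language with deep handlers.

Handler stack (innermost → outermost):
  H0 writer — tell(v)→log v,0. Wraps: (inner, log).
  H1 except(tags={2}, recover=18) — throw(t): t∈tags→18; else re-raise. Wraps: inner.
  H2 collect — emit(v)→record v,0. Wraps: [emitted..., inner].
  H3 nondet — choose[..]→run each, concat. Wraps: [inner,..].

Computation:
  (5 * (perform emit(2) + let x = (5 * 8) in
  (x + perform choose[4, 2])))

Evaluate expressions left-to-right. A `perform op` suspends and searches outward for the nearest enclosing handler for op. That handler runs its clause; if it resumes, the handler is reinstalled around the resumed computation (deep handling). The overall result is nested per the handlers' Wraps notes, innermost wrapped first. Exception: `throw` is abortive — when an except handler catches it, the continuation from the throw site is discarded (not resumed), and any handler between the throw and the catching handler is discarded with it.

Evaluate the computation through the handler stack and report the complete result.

Working:
emit(2) @ H2 ⇒ out+=2
choose[4, 2] @ H3
  branch[0] choose=4:
    H0 returns (220, ())
    H1 returns (220, ())
    H2 returns [2, (220, ())]
    H3 returns [[2, (220, ())]]
  branch[1] choose=2:
    H0 returns (210, ())
    H1 returns (210, ())
    H2 returns [2, (210, ())]
    H3 returns [[2, (210, ())]]
= [[2, (220, ())], [2, (210, ())]]

Answer: [[2, (220, ())], [2, (210, ())]]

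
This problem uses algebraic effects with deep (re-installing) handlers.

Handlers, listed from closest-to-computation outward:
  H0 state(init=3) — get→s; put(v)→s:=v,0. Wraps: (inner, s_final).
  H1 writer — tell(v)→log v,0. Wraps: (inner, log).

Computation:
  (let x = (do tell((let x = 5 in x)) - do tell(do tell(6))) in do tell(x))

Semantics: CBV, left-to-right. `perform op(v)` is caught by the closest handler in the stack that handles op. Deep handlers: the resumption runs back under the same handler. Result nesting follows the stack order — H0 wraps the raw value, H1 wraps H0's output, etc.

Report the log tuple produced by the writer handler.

Evaluation trace:
tell(5) @ H1 ⇒ log+=5
tell(6) @ H1 ⇒ log+=6
tell(0) @ H1 ⇒ log+=0
tell(0) @ H1 ⇒ log+=0
H0 returns (0, 3)
H1 returns ((0, 3), (5, 6, 0, 0))
= ((0, 3), (5, 6, 0, 0))

Answer: (5, 6, 0, 0)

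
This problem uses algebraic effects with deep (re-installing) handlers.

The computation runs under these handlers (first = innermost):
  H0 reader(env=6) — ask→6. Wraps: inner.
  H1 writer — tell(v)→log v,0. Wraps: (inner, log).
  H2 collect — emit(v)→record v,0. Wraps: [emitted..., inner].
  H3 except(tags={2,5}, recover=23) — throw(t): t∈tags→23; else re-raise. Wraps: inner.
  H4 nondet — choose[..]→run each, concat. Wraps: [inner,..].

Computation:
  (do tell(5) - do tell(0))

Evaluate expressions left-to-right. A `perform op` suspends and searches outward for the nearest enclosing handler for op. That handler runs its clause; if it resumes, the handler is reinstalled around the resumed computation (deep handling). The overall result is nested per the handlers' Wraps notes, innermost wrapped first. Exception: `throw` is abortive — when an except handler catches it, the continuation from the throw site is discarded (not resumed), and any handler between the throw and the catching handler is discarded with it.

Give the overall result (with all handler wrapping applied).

Evaluation trace:
tell(5) @ H1 ⇒ log+=5
tell(0) @ H1 ⇒ log+=0
H0 returns 0
H1 returns (0, (5, 0))
H2 returns [(0, (5, 0))]
H3 returns [(0, (5, 0))]
H4 returns [[(0, (5, 0))]]
= [[(0, (5, 0))]]

Answer: [[(0, (5, 0))]]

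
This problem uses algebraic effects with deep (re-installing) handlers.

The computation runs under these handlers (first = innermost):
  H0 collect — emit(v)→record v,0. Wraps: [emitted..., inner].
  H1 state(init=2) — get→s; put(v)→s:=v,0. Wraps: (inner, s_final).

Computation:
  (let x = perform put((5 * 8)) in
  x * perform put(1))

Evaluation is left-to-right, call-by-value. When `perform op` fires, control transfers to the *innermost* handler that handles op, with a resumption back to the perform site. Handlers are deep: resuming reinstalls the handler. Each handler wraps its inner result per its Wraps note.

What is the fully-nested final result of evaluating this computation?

Answer: ([0], 1)

Evaluation trace:
put(40) @ H1 ⇒ s:=40
put(1) @ H1 ⇒ s:=1
H0 returns [0]
H1 returns ([0], 1)
= ([0], 1)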